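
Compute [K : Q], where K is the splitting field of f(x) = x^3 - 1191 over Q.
[K : Q] = 6

The roots of x^3 - 1191 are ∛1191, ω∛1191, ω^2∛1191 where ω = e^(2πi/3) is a primitive cube root of unity, so K = Q(∛1191, ω). Now [Q(∛1191):Q] = 3 (since 1191 is not a perfect cube, x^3 - 1191 is irreducible) and [Q(ω):Q] = 2. Both 2 and 3 divide [K:Q], and [K:Q] ≤ 3·2 = 6, so [K:Q] = 6. (Equivalently: Q(∛1191) ⊂ R but ω ∉ R, so [K : Q(∛1191)] = 2.)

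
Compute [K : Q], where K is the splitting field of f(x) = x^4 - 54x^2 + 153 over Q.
[K : Q] = 4

Solving the quadratic in x^2: x^2 = (54 ± √(54^2 - 4·153))/2 = (54 ± √2304)/2 = (54 ± 48)/2, giving x^2 = 3 or x^2 = 51. So f(x) = (x^2 - 3)(x^2 - 51) and the roots of f are ±√3, ±√51. Hence the splitting field is K = Q(√3, √51). Since 3 and 51 are distinct squarefree integers > 1, their product 153 is not a perfect square, so √51 ∉ Q(√3). By the tower law [K:Q] = [Q(√3,√51):Q(√3)] · [Q(√3):Q] = 2 · 2 = 4.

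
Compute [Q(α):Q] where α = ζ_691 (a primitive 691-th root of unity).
[Q(α):Q] = 690

The minimal polynomial of ζ_691 over Q is the 691-th cyclotomic polynomial Φ_691(x), which is irreducible over Q and has degree φ(691) = 690. Hence [Q(α):Q] = φ(691) = 690.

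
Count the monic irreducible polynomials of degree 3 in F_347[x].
There are 13927192 monic irreducible polynomials of degree 3 over F_347

Each element of F_{347^3} that lies in no proper subfield is a root of exactly one monic irreducible of degree 3 over F_347, and each such polynomial has 3 distinct roots in F_{347^3}. By Möbius inversion the count is N_347(3) = (1/3) Σ_{d|3} μ(3/d) · 347^d = (1/3)(μ(3)·347^1 + μ(1)·347^3) = 41781576/3 = 13927192.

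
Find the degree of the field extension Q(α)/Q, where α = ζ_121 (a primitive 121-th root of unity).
[Q(α):Q] = 110

The minimal polynomial of ζ_121 over Q is the 121-th cyclotomic polynomial Φ_121(x), which is irreducible over Q and has degree φ(121) = 110. Hence [Q(α):Q] = φ(121) = 110.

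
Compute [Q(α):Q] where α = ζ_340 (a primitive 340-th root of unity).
[Q(α):Q] = 128

The minimal polynomial of ζ_340 over Q is the 340-th cyclotomic polynomial Φ_340(x), which is irreducible over Q and has degree φ(340) = 128. Hence [Q(α):Q] = φ(340) = 128.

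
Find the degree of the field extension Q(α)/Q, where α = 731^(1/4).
[Q(α):Q] = 4

α is a root of x^4 - 731. By Eisenstein's criterion at the prime p = 17 (which divides the constant term 731 but p^2 = 289 does not, since 731 is squarefree), x^4 - 731 is irreducible over Q. Hence [Q(α):Q] = 4.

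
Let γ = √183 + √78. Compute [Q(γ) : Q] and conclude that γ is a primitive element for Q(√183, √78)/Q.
[Q(γ) : Q] = 4 (equivalently, Q(γ) = Q(√183, √78))

Obviously Q(γ) ⊆ Q(√183, √78), and [Q(√183, √78):Q] = 4 (since 183, 78 are distinct squarefree integers > 1 with 14274 not a perfect square). To show equality we compute the minimal polynomial of γ. From γ = √183 + √78: γ^2 = 183 + 2√(14274) + 78 = 261 + 2√(14274), so γ^2 - 261 = 2√(14274); squaring, (γ^2 - 261)^2 = 4·14274, i.e. γ^4 - 522γ^2 + 68121 - 57096 = 0, i.e. γ^4 - 522γ^2 + 11025 = 0. So γ is a root of x^4 - 522x^2 + 11025. This polynomial is irreducible over Q: it has no rational root (each ±√183 ± √78 is irrational), and any factorization into two quadratics over Q would force √(14274) ∈ Q (pairing opposite roots) or √183, √78 ∈ Q (other pairings), all impossible. Hence [Q(γ):Q] = 4 = [Q(√183, √78):Q], so Q(γ) = Q(√183, √78).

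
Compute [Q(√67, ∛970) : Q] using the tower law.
[Q(√67, ∛970) : Q] = 6

Let L = Q(√67, ∛970). Since Q(√67) ⊂ L and [Q(√67):Q] = 2, the tower law gives 2 | [L:Q]. Likewise Q(∛970) ⊂ L with [Q(∛970):Q] = 3 (because 970 is not a perfect cube), so 3 | [L:Q]. As gcd(2,3) = 1, [L:Q] is divisible by 6. Conversely L is generated over Q by √67 and ∛970, so [L:Q] ≤ 2·3 = 6. Therefore [Q(√67, ∛970) : Q] = 6.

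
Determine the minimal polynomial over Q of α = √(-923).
m_α(x) = x^2 + 923

α satisfies α^2 + 923 = 0, so x^2 + 923 annihilates α. Since d = -923 is squarefree and ≠ 1, it is not a perfect square in Q, so x^2 + 923 has no rational root and is therefore irreducible over Q (a degree-2 polynomial over a field is irreducible iff it has no root). Hence m_α(x) = x^2 + 923.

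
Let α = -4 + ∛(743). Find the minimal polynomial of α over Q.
m_α(x) = x^3 + 12x^2 + 48x - 679

Set β = α + 4 = ∛(743), so β^3 = 743. Then (α + 4)^3 - 743 = 0, i.e. α is a root of g(x) = (x + 4)^3 - 743 = x^3 + 12x^2 + 48x - 679. Since g(x) = h(x + 4) where h(x) = x^3 - 743, and h is irreducible over Q (because 743 is not a perfect cube, so h has no rational root, and a monic cubic with no rational root is irreducible), g is also irreducible (irreducibility is preserved under the substitution x → x + 4). Hence m_α(x) = x^3 + 12x^2 + 48x - 679.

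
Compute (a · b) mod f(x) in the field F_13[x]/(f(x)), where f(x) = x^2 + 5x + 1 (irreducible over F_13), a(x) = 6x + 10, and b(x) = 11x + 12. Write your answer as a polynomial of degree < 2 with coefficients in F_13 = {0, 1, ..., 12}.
a · b ≡ 8x + 2 (mod f(x))

Multiply in F_13[x]: a(x)·b(x) = (6x + 10)·(11x + 12) = x^2 + 3. This has degree ≥ 2, so divide by f(x) over F_13: x^2 + 3 = (1)·(x^2 + 5x + 1) + (8x + 2). Hence a·b ≡ 8x + 2 (mod f). (F_13[x]/(f) is a field with 13^2 = 169 elements since f is irreducible of degree 2.)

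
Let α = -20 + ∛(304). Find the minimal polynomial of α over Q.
m_α(x) = x^3 + 60x^2 + 1200x + 7696

Set β = α + 20 = ∛(304), so β^3 = 304. Then (α + 20)^3 - 304 = 0, i.e. α is a root of g(x) = (x + 20)^3 - 304 = x^3 + 60x^2 + 1200x + 7696. Since g(x) = h(x + 20) where h(x) = x^3 - 304, and h is irreducible over Q (because 304 is not a perfect cube, so h has no rational root, and a monic cubic with no rational root is irreducible), g is also irreducible (irreducibility is preserved under the substitution x → x + 20). Hence m_α(x) = x^3 + 60x^2 + 1200x + 7696.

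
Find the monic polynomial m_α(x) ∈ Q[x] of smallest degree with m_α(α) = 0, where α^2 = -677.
m_α(x) = x^2 + 677

α satisfies α^2 + 677 = 0, so x^2 + 677 annihilates α. Since d = -677 is squarefree and ≠ 1, it is not a perfect square in Q, so x^2 + 677 has no rational root and is therefore irreducible over Q (a degree-2 polynomial over a field is irreducible iff it has no root). Hence m_α(x) = x^2 + 677.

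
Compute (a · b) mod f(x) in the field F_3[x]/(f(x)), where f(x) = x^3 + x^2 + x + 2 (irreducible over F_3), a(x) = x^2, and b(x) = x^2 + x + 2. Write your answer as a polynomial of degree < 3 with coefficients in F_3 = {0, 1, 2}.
a · b ≡ x^2 + x (mod f(x))

Multiply in F_3[x]: a(x)·b(x) = (x^2)·(x^2 + x + 2) = x^4 + x^3 + 2x^2. This has degree ≥ 3, so divide by f(x) over F_3: x^4 + x^3 + 2x^2 = (x)·(x^3 + x^2 + x + 2) + (x^2 + x). Hence a·b ≡ x^2 + x (mod f). (F_3[x]/(f) is a field with 3^3 = 27 elements since f is irreducible of degree 3.)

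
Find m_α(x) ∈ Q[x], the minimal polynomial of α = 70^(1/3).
m_α(x) = x^3 - 70

α satisfies α^3 = 70, so x^3 - 70 annihilates α. By the rational root test, a rational root p/q (in lowest terms) of x^3 - 70 would satisfy p^3 = 70 q^3, forcing q = 1 and p^3 = 70; but 70 is not a perfect cube, contradiction. A monic cubic over Q with no rational root is irreducible (any nontrivial factorization would include a linear factor). Hence x^3 - 70 is the minimal polynomial of α, and in particular [Q(α):Q] = 3.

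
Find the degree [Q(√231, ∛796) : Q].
[Q(√231, ∛796) : Q] = 6

Let L = Q(√231, ∛796). Since Q(√231) ⊂ L and [Q(√231):Q] = 2, the tower law gives 2 | [L:Q]. Likewise Q(∛796) ⊂ L with [Q(∛796):Q] = 3 (because 796 is not a perfect cube), so 3 | [L:Q]. As gcd(2,3) = 1, [L:Q] is divisible by 6. Conversely L is generated over Q by √231 and ∛796, so [L:Q] ≤ 2·3 = 6. Therefore [Q(√231, ∛796) : Q] = 6.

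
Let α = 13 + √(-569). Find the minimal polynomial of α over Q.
m_α(x) = x^2 - 26x + 738

From α - 13 = √(-569), squaring gives (α - 13)^2 = -569, i.e. α^2 - 26α + 169 = -569, so α^2 - 26α + 738 = 0. The discriminant of x^2 - 26x + 738 is (-26)^2 - 4·(738) = 676 - 2952 = -2276, and 4·(-569) is not a perfect square in Q since -569 is squarefree and ≠ 1. Hence x^2 - 26x + 738 is irreducible over Q and is the minimal polynomial of α.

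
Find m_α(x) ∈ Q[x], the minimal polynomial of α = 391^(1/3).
m_α(x) = x^3 - 391

α satisfies α^3 = 391, so x^3 - 391 annihilates α. By the rational root test, a rational root p/q (in lowest terms) of x^3 - 391 would satisfy p^3 = 391 q^3, forcing q = 1 and p^3 = 391; but 391 is not a perfect cube, contradiction. A monic cubic over Q with no rational root is irreducible (any nontrivial factorization would include a linear factor). Hence x^3 - 391 is the minimal polynomial of α, and in particular [Q(α):Q] = 3.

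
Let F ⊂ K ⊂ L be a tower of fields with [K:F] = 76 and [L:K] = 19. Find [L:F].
[L:F] = 1444

The tower law says that for any tower of field extensions F ⊂ K ⊂ L with finite degrees, [L:F] = [L:K] · [K:F]. Here this gives [L:F] = 19 · 76 = 1444.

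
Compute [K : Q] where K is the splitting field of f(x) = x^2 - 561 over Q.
[K : Q] = 2

f(x) = x^2 - 561 factors as (x - √561)(x + √561). The splitting field is K = Q(√561). Since 561 is squarefree and > 1, it is not a perfect square, so x^2 - 561 is irreducible over Q and [Q(√561) : Q] = 2. Hence [K : Q] = 2.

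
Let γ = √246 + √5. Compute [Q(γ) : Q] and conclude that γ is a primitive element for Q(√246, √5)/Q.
[Q(γ) : Q] = 4 (equivalently, Q(γ) = Q(√246, √5))

Obviously Q(γ) ⊆ Q(√246, √5), and [Q(√246, √5):Q] = 4 (since 246, 5 are distinct squarefree integers > 1 with 1230 not a perfect square). To show equality we compute the minimal polynomial of γ. From γ = √246 + √5: γ^2 = 246 + 2√(1230) + 5 = 251 + 2√(1230), so γ^2 - 251 = 2√(1230); squaring, (γ^2 - 251)^2 = 4·1230, i.e. γ^4 - 502γ^2 + 63001 - 4920 = 0, i.e. γ^4 - 502γ^2 + 58081 = 0. So γ is a root of x^4 - 502x^2 + 58081. This polynomial is irreducible over Q: it has no rational root (each ±√246 ± √5 is irrational), and any factorization into two quadratics over Q would force √(1230) ∈ Q (pairing opposite roots) or √246, √5 ∈ Q (other pairings), all impossible. Hence [Q(γ):Q] = 4 = [Q(√246, √5):Q], so Q(γ) = Q(√246, √5).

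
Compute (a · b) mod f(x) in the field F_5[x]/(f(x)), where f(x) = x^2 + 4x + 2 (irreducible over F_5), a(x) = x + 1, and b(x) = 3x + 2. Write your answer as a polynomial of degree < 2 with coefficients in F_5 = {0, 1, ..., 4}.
a · b ≡ 3x + 1 (mod f(x))

Multiply in F_5[x]: a(x)·b(x) = (x + 1)·(3x + 2) = 3x^2 + 2. This has degree ≥ 2, so divide by f(x) over F_5: 3x^2 + 2 = (3)·(x^2 + 4x + 2) + (3x + 1). Hence a·b ≡ 3x + 1 (mod f). (F_5[x]/(f) is a field with 5^2 = 25 elements since f is irreducible of degree 2.)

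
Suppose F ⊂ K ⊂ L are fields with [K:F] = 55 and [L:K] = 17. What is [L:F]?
[L:F] = 935

The tower law says that for any tower of field extensions F ⊂ K ⊂ L with finite degrees, [L:F] = [L:K] · [K:F]. Here this gives [L:F] = 17 · 55 = 935.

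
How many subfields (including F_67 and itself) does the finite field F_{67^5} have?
F_{67^5} has 2 subfields

The subfields of F_{p^n} are exactly the fields F_{p^d} for d | n (each is the fixed field of the unique index-d subgroup of Gal(F_{p^n}/F_p) ≅ Z/nZ). The divisors of n = 5 are {1, 5}, giving 2 subfields: F_{67^1}, F_{67^5}.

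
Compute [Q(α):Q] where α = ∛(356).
[Q(α):Q] = 3

The minimal polynomial of α is x^3 - 356, irreducible over Q since 356 is not a perfect cube (so x^3 - 356 has no rational root). Hence [Q(α):Q] = deg(m_α) = 3.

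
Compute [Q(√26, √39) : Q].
[Q(√26, √39) : Q] = 4

[Q(√26):Q] = 2 (min poly x^2 - 26, irreducible since 26 is squarefree > 1). For the top step, suppose √39 ∈ Q(√26), say √39 = c + d√26 with c, d ∈ Q. Squaring: 39 = c^2 + 26d^2 + 2cd√26. Since √26 ∉ Q this forces 2cd = 0. If d = 0 then √39 = c ∈ Q, contradicting 39 squarefree > 1. If c = 0 then 39 = 26d^2, so 26·39 = (26d)^2 is a perfect square in Q — but 26·39 = 1014 is not a perfect square (since 26 and 39 are distinct squarefree integers). Contradiction. Hence √39 ∉ Q(√26), so x^2 - 39 stays irreducible over Q(√26) and [Q(√26, √39) : Q(√26)] = 2. By the tower law, [Q(√26, √39) : Q] = 2 · 2 = 4.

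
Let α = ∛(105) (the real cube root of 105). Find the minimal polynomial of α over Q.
m_α(x) = x^3 - 105

α satisfies α^3 = 105, so x^3 - 105 annihilates α. By the rational root test, a rational root p/q (in lowest terms) of x^3 - 105 would satisfy p^3 = 105 q^3, forcing q = 1 and p^3 = 105; but 105 is not a perfect cube, contradiction. A monic cubic over Q with no rational root is irreducible (any nontrivial factorization would include a linear factor). Hence x^3 - 105 is the minimal polynomial of α, and in particular [Q(α):Q] = 3.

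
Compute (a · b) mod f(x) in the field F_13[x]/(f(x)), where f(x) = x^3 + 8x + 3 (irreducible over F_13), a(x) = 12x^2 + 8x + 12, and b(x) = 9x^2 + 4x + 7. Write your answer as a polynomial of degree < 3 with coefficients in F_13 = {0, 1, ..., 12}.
a · b ≡ 10x^2 + 3x + 10 (mod f(x))

Multiply in F_13[x]: a(x)·b(x) = (12x^2 + 8x + 12)·(9x^2 + 4x + 7) = 4x^4 + 3x^3 + 3x^2 + 6. This has degree ≥ 3, so divide by f(x) over F_13: 4x^4 + 3x^3 + 3x^2 + 6 = (4x + 3)·(x^3 + 8x + 3) + (10x^2 + 3x + 10). Hence a·b ≡ 10x^2 + 3x + 10 (mod f). (F_13[x]/(f) is a field with 13^3 = 2197 elements since f is irreducible of degree 3.)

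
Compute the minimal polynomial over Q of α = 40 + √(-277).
m_α(x) = x^2 - 80x + 1877

From α - 40 = √(-277), squaring gives (α - 40)^2 = -277, i.e. α^2 - 80α + 1600 = -277, so α^2 - 80α + 1877 = 0. The discriminant of x^2 - 80x + 1877 is (-80)^2 - 4·(1877) = 6400 - 7508 = -1108, and 4·(-277) is not a perfect square in Q since -277 is squarefree and ≠ 1. Hence x^2 - 80x + 1877 is irreducible over Q and is the minimal polynomial of α.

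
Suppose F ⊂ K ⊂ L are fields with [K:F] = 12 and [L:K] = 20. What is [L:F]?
[L:F] = 240

The tower law says that for any tower of field extensions F ⊂ K ⊂ L with finite degrees, [L:F] = [L:K] · [K:F]. Here this gives [L:F] = 20 · 12 = 240.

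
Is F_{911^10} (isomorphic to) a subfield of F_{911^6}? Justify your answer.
No: F_{911^10} is not a subfield of F_{911^6}

F_{p^m} embeds in F_{p^n} iff m | n. Here 10 ∤ 6 (since 6 = 0·10 + 6 with remainder 6 ≠ 0), so F_{911^10} is not a subfield of F_{911^6}. Equivalently: if it were, the tower law would give 10 = [F_{911^10}:F_911] dividing [F_{911^6}:F_911] = 6, contradiction.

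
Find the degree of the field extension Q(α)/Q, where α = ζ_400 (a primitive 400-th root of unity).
[Q(α):Q] = 160

The minimal polynomial of ζ_400 over Q is the 400-th cyclotomic polynomial Φ_400(x), which is irreducible over Q and has degree φ(400) = 160. Hence [Q(α):Q] = φ(400) = 160.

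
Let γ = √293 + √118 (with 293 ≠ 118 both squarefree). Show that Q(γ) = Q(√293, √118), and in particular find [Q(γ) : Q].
[Q(γ) : Q] = 4 (equivalently, Q(γ) = Q(√293, √118))

Obviously Q(γ) ⊆ Q(√293, √118), and [Q(√293, √118):Q] = 4 (since 293, 118 are distinct squarefree integers > 1 with 34574 not a perfect square). To show equality we compute the minimal polynomial of γ. From γ = √293 + √118: γ^2 = 293 + 2√(34574) + 118 = 411 + 2√(34574), so γ^2 - 411 = 2√(34574); squaring, (γ^2 - 411)^2 = 4·34574, i.e. γ^4 - 822γ^2 + 168921 - 138296 = 0, i.e. γ^4 - 822γ^2 + 30625 = 0. So γ is a root of x^4 - 822x^2 + 30625. This polynomial is irreducible over Q: it has no rational root (each ±√293 ± √118 is irrational), and any factorization into two quadratics over Q would force √(34574) ∈ Q (pairing opposite roots) or √293, √118 ∈ Q (other pairings), all impossible. Hence [Q(γ):Q] = 4 = [Q(√293, √118):Q], so Q(γ) = Q(√293, √118).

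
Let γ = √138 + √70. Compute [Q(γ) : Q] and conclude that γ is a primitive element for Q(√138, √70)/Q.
[Q(γ) : Q] = 4 (equivalently, Q(γ) = Q(√138, √70))

Obviously Q(γ) ⊆ Q(√138, √70), and [Q(√138, √70):Q] = 4 (since 138, 70 are distinct squarefree integers > 1 with 9660 not a perfect square). To show equality we compute the minimal polynomial of γ. From γ = √138 + √70: γ^2 = 138 + 2√(9660) + 70 = 208 + 2√(9660), so γ^2 - 208 = 2√(9660); squaring, (γ^2 - 208)^2 = 4·9660, i.e. γ^4 - 416γ^2 + 43264 - 38640 = 0, i.e. γ^4 - 416γ^2 + 4624 = 0. So γ is a root of x^4 - 416x^2 + 4624. This polynomial is irreducible over Q: it has no rational root (each ±√138 ± √70 is irrational), and any factorization into two quadratics over Q would force √(9660) ∈ Q (pairing opposite roots) or √138, √70 ∈ Q (other pairings), all impossible. Hence [Q(γ):Q] = 4 = [Q(√138, √70):Q], so Q(γ) = Q(√138, √70).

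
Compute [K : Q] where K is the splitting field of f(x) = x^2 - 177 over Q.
[K : Q] = 2

f(x) = x^2 - 177 factors as (x - √177)(x + √177). The splitting field is K = Q(√177). Since 177 is squarefree and > 1, it is not a perfect square, so x^2 - 177 is irreducible over Q and [Q(√177) : Q] = 2. Hence [K : Q] = 2.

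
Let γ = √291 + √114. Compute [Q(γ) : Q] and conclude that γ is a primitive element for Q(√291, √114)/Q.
[Q(γ) : Q] = 4 (equivalently, Q(γ) = Q(√291, √114))

Obviously Q(γ) ⊆ Q(√291, √114), and [Q(√291, √114):Q] = 4 (since 291, 114 are distinct squarefree integers > 1 with 33174 not a perfect square). To show equality we compute the minimal polynomial of γ. From γ = √291 + √114: γ^2 = 291 + 2√(33174) + 114 = 405 + 2√(33174), so γ^2 - 405 = 2√(33174); squaring, (γ^2 - 405)^2 = 4·33174, i.e. γ^4 - 810γ^2 + 164025 - 132696 = 0, i.e. γ^4 - 810γ^2 + 31329 = 0. So γ is a root of x^4 - 810x^2 + 31329. This polynomial is irreducible over Q: it has no rational root (each ±√291 ± √114 is irrational), and any factorization into two quadratics over Q would force √(33174) ∈ Q (pairing opposite roots) or √291, √114 ∈ Q (other pairings), all impossible. Hence [Q(γ):Q] = 4 = [Q(√291, √114):Q], so Q(γ) = Q(√291, √114).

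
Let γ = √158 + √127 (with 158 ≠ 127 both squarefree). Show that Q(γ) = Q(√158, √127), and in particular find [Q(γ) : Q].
[Q(γ) : Q] = 4 (equivalently, Q(γ) = Q(√158, √127))

Obviously Q(γ) ⊆ Q(√158, √127), and [Q(√158, √127):Q] = 4 (since 158, 127 are distinct squarefree integers > 1 with 20066 not a perfect square). To show equality we compute the minimal polynomial of γ. From γ = √158 + √127: γ^2 = 158 + 2√(20066) + 127 = 285 + 2√(20066), so γ^2 - 285 = 2√(20066); squaring, (γ^2 - 285)^2 = 4·20066, i.e. γ^4 - 570γ^2 + 81225 - 80264 = 0, i.e. γ^4 - 570γ^2 + 961 = 0. So γ is a root of x^4 - 570x^2 + 961. This polynomial is irreducible over Q: it has no rational root (each ±√158 ± √127 is irrational), and any factorization into two quadratics over Q would force √(20066) ∈ Q (pairing opposite roots) or √158, √127 ∈ Q (other pairings), all impossible. Hence [Q(γ):Q] = 4 = [Q(√158, √127):Q], so Q(γ) = Q(√158, √127).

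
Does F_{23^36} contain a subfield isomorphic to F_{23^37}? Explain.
No: F_{23^37} is not a subfield of F_{23^36}

F_{p^m} embeds in F_{p^n} iff m | n. Here 37 ∤ 36 (since 36 = 0·37 + 36 with remainder 36 ≠ 0), so F_{23^37} is not a subfield of F_{23^36}. Equivalently: if it were, the tower law would give 37 = [F_{23^37}:F_23] dividing [F_{23^36}:F_23] = 36, contradiction.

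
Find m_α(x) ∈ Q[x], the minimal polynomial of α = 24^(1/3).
m_α(x) = x^3 - 24

α satisfies α^3 = 24, so x^3 - 24 annihilates α. By the rational root test, a rational root p/q (in lowest terms) of x^3 - 24 would satisfy p^3 = 24 q^3, forcing q = 1 and p^3 = 24; but 24 is not a perfect cube, contradiction. A monic cubic over Q with no rational root is irreducible (any nontrivial factorization would include a linear factor). Hence x^3 - 24 is the minimal polynomial of α, and in particular [Q(α):Q] = 3.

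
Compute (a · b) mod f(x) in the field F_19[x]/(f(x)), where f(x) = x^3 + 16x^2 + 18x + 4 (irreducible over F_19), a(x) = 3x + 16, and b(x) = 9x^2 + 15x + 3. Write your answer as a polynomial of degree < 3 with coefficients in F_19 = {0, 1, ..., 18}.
a · b ≡ 4x^2 + 10x + 16 (mod f(x))

Multiply in F_19[x]: a(x)·b(x) = (3x + 16)·(9x^2 + 15x + 3) = 8x^3 + 18x^2 + 2x + 10. This has degree ≥ 3, so divide by f(x) over F_19: 8x^3 + 18x^2 + 2x + 10 = (8)·(x^3 + 16x^2 + 18x + 4) + (4x^2 + 10x + 16). Hence a·b ≡ 4x^2 + 10x + 16 (mod f). (F_19[x]/(f) is a field with 19^3 = 6859 elements since f is irreducible of degree 3.)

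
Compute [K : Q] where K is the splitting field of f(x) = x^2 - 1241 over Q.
[K : Q] = 2

f(x) = x^2 - 1241 factors as (x - √1241)(x + √1241). The splitting field is K = Q(√1241). Since 1241 is squarefree and > 1, it is not a perfect square, so x^2 - 1241 is irreducible over Q and [Q(√1241) : Q] = 2. Hence [K : Q] = 2.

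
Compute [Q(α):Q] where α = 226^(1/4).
[Q(α):Q] = 4

α is a root of x^4 - 226. By Eisenstein's criterion at the prime p = 2 (which divides the constant term 226 but p^2 = 4 does not, since 226 is squarefree), x^4 - 226 is irreducible over Q. Hence [Q(α):Q] = 4.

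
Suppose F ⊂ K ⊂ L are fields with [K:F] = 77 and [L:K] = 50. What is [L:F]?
[L:F] = 3850

The tower law says that for any tower of field extensions F ⊂ K ⊂ L with finite degrees, [L:F] = [L:K] · [K:F]. Here this gives [L:F] = 50 · 77 = 3850.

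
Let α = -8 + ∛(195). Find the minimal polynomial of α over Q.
m_α(x) = x^3 + 24x^2 + 192x + 317

Set β = α + 8 = ∛(195), so β^3 = 195. Then (α + 8)^3 - 195 = 0, i.e. α is a root of g(x) = (x + 8)^3 - 195 = x^3 + 24x^2 + 192x + 317. Since g(x) = h(x + 8) where h(x) = x^3 - 195, and h is irreducible over Q (because 195 is not a perfect cube, so h has no rational root, and a monic cubic with no rational root is irreducible), g is also irreducible (irreducibility is preserved under the substitution x → x + 8). Hence m_α(x) = x^3 + 24x^2 + 192x + 317.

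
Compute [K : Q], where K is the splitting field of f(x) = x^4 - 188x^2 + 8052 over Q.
[K : Q] = 4

Solving the quadratic in x^2: x^2 = (188 ± √(188^2 - 4·8052))/2 = (188 ± √3136)/2 = (188 ± 56)/2, giving x^2 = 122 or x^2 = 66. So f(x) = (x^2 - 122)(x^2 - 66) and the roots of f are ±√122, ±√66. Hence the splitting field is K = Q(√122, √66). Since 122 and 66 are distinct squarefree integers > 1, their product 8052 is not a perfect square, so √66 ∉ Q(√122). By the tower law [K:Q] = [Q(√122,√66):Q(√122)] · [Q(√122):Q] = 2 · 2 = 4.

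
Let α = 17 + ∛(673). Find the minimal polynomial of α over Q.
m_α(x) = x^3 - 51x^2 + 867x - 5586

Set β = α - 17 = ∛(673), so β^3 = 673. Then (α - 17)^3 - 673 = 0, i.e. α is a root of g(x) = (x - 17)^3 - 673 = x^3 - 51x^2 + 867x - 5586. Since g(x) = h(x - 17) where h(x) = x^3 - 673, and h is irreducible over Q (because 673 is not a perfect cube, so h has no rational root, and a monic cubic with no rational root is irreducible), g is also irreducible (irreducibility is preserved under the substitution x → x - 17). Hence m_α(x) = x^3 - 51x^2 + 867x - 5586.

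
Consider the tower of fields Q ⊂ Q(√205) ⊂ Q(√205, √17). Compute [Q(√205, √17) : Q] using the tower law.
[Q(√205, √17) : Q] = 4

[Q(√205):Q] = 2 (min poly x^2 - 205, irreducible since 205 is squarefree > 1). For the top step, suppose √17 ∈ Q(√205), say √17 = c + d√205 with c, d ∈ Q. Squaring: 17 = c^2 + 205d^2 + 2cd√205. Since √205 ∉ Q this forces 2cd = 0. If d = 0 then √17 = c ∈ Q, contradicting 17 squarefree > 1. If c = 0 then 17 = 205d^2, so 205·17 = (205d)^2 is a perfect square in Q — but 205·17 = 3485 is not a perfect square (since 205 and 17 are distinct squarefree integers). Contradiction. Hence √17 ∉ Q(√205), so x^2 - 17 stays irreducible over Q(√205) and [Q(√205, √17) : Q(√205)] = 2. By the tower law, [Q(√205, √17) : Q] = 2 · 2 = 4.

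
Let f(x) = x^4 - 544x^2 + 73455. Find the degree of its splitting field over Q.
[K : Q] = 4

Solving the quadratic in x^2: x^2 = (544 ± √(544^2 - 4·73455))/2 = (544 ± √2116)/2 = (544 ± 46)/2, giving x^2 = 249 or x^2 = 295. So f(x) = (x^2 - 249)(x^2 - 295) and the roots of f are ±√249, ±√295. Hence the splitting field is K = Q(√249, √295). Since 249 and 295 are distinct squarefree integers > 1, their product 73455 is not a perfect square, so √295 ∉ Q(√249). By the tower law [K:Q] = [Q(√249,√295):Q(√249)] · [Q(√249):Q] = 2 · 2 = 4.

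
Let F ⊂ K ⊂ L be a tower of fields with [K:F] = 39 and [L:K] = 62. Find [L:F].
[L:F] = 2418

The tower law says that for any tower of field extensions F ⊂ K ⊂ L with finite degrees, [L:F] = [L:K] · [K:F]. Here this gives [L:F] = 62 · 39 = 2418.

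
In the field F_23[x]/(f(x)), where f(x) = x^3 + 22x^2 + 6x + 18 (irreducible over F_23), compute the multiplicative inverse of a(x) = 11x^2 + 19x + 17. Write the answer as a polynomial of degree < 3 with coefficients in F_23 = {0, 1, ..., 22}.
a(x)^(-1) ≡ 19x^2 + 20x + 18 (mod f(x))

Since f is irreducible over F_23, F_23[x]/(f) is a field and a(x) ≠ 0 has an inverse. Apply the extended Euclidean algorithm to f(x) and a(x) in F_23[x]: f(x) = (21x + 18)·a(x) + (20x + 11);  a(x) = (4x + 16)·(20x + 11) + (2). The last nonzero remainder is the constant 2 = gcd(f, a) in F_23. Back-substituting through the division chain expresses 2 = s(x)·a(x) + t(x)·f(x) with s(x) ≡ 15x^2 + 17x + 13 (mod f), so (15x^2 + 17x + 13)·a(x) ≡ 2 (mod f). Multiplying by 2^(-1) ≡ 12 in F_23 gives a(x)^(-1) ≡ 12·(15x^2 + 17x + 13) ≡ 19x^2 + 20x + 18 (mod f). Check: (11x^2 + 19x + 17)·(19x^2 + 20x + 18) = 2x^4 + 6x^3 + 4x^2 + 15x + 7 ≡ 1 (mod x^3 + 22x^2 + 6x + 18).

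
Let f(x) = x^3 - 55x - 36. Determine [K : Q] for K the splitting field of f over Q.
[K : Q] = 6

By the rational root test, any rational root of the monic integer polynomial f(x) = x^3 - 55x - 36 must be an integer dividing the constant term -36, i.e. one of ±{1, 2, 3, 4, 6, 9, 12, 18, 36}. Evaluating: f(1) = -90, f(-1) = 18, f(2) = -138, f(-2) = 66, f(3) = -174, f(-3) = 102, f(4) = -192, f(-4) = 120, f(6) = -150, f(-6) = 78, f(9) = 198, f(-9) = -270, f(12) = 1032, f(-12) = -1104, f(18) = 4806, f(-18) = -4878, f(36) = 44640, f(-36) = -44712; none is 0, so f has no rational root and is therefore irreducible over Q (a cubic with no linear factor over a field is irreducible). For an irreducible cubic, the Galois group is A_3 or S_3 according as the discriminant disc(f) = -4a^3 - 27b^2 = -4·(-55)^3 - 27·(-36)^2 = 630508 is or is not a square in Q. Here disc(f) = 630508 is not a perfect square in Q, so the Galois group of f over Q is not contained in A_3 and must be all of S_3. The splitting field has degree |S_3| = 6 over Q, so [K : Q] = 6.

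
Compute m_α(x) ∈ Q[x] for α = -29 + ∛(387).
m_α(x) = x^3 + 87x^2 + 2523x + 24002

Set β = α + 29 = ∛(387), so β^3 = 387. Then (α + 29)^3 - 387 = 0, i.e. α is a root of g(x) = (x + 29)^3 - 387 = x^3 + 87x^2 + 2523x + 24002. Since g(x) = h(x + 29) where h(x) = x^3 - 387, and h is irreducible over Q (because 387 is not a perfect cube, so h has no rational root, and a monic cubic with no rational root is irreducible), g is also irreducible (irreducibility is preserved under the substitution x → x + 29). Hence m_α(x) = x^3 + 87x^2 + 2523x + 24002.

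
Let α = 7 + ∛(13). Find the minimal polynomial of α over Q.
m_α(x) = x^3 - 21x^2 + 147x - 356

Set β = α - 7 = ∛(13), so β^3 = 13. Then (α - 7)^3 - 13 = 0, i.e. α is a root of g(x) = (x - 7)^3 - 13 = x^3 - 21x^2 + 147x - 356. Since g(x) = h(x - 7) where h(x) = x^3 - 13, and h is irreducible over Q (because 13 is not a perfect cube, so h has no rational root, and a monic cubic with no rational root is irreducible), g is also irreducible (irreducibility is preserved under the substitution x → x - 7). Hence m_α(x) = x^3 - 21x^2 + 147x - 356.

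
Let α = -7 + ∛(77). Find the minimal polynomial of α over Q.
m_α(x) = x^3 + 21x^2 + 147x + 266

Set β = α + 7 = ∛(77), so β^3 = 77. Then (α + 7)^3 - 77 = 0, i.e. α is a root of g(x) = (x + 7)^3 - 77 = x^3 + 21x^2 + 147x + 266. Since g(x) = h(x + 7) where h(x) = x^3 - 77, and h is irreducible over Q (because 77 is not a perfect cube, so h has no rational root, and a monic cubic with no rational root is irreducible), g is also irreducible (irreducibility is preserved under the substitution x → x + 7). Hence m_α(x) = x^3 + 21x^2 + 147x + 266.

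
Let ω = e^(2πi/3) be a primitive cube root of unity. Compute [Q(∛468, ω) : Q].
[Q(∛468, ω) : Q] = 6

[Q(∛468):Q] = 3 (min poly x^3 - 468, irreducible since 468 is not a perfect cube). [Q(ω):Q] = 2 (min poly x^2 + x + 1). Since Q(∛468) ⊂ R and ω ∉ R, we have ω ∉ Q(∛468), so x^2 + x + 1 remains irreducible over Q(∛468) and [Q(∛468, ω) : Q(∛468)] = 2. By the tower law, [Q(∛468, ω) : Q] = 3 · 2 = 6. (In fact Q(∛468, ω) is the splitting field of x^3 - 468 over Q.)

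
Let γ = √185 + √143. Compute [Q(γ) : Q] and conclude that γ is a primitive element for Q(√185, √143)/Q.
[Q(γ) : Q] = 4 (equivalently, Q(γ) = Q(√185, √143))

Obviously Q(γ) ⊆ Q(√185, √143), and [Q(√185, √143):Q] = 4 (since 185, 143 are distinct squarefree integers > 1 with 26455 not a perfect square). To show equality we compute the minimal polynomial of γ. From γ = √185 + √143: γ^2 = 185 + 2√(26455) + 143 = 328 + 2√(26455), so γ^2 - 328 = 2√(26455); squaring, (γ^2 - 328)^2 = 4·26455, i.e. γ^4 - 656γ^2 + 107584 - 105820 = 0, i.e. γ^4 - 656γ^2 + 1764 = 0. So γ is a root of x^4 - 656x^2 + 1764. This polynomial is irreducible over Q: it has no rational root (each ±√185 ± √143 is irrational), and any factorization into two quadratics over Q would force √(26455) ∈ Q (pairing opposite roots) or √185, √143 ∈ Q (other pairings), all impossible. Hence [Q(γ):Q] = 4 = [Q(√185, √143):Q], so Q(γ) = Q(√185, √143).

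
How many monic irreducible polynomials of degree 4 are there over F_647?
There are 43808269068 monic irreducible polynomials of degree 4 over F_647

Each element of F_{647^4} that lies in no proper subfield is a root of exactly one monic irreducible of degree 4 over F_647, and each such polynomial has 4 distinct roots in F_{647^4}. By Möbius inversion the count is N_647(4) = (1/4) Σ_{d|4} μ(4/d) · 647^d = (1/4)(μ(4)·647^1 + μ(2)·647^2 + μ(1)·647^4) = 175233076272/4 = 43808269068.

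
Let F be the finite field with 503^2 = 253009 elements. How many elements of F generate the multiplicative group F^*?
There are φ(253008) = 72000 primitive elements

F_q^* is cyclic of order q - 1 = 253008. A cyclic group of order m has exactly φ(m) generators. Here m = 253008 = 2^4 · 3^2 · 7 · 251, so the number of primitive elements is φ(253008) = 72000.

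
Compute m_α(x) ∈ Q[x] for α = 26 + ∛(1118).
m_α(x) = x^3 - 78x^2 + 2028x - 18694

Set β = α - 26 = ∛(1118), so β^3 = 1118. Then (α - 26)^3 - 1118 = 0, i.e. α is a root of g(x) = (x - 26)^3 - 1118 = x^3 - 78x^2 + 2028x - 18694. Since g(x) = h(x - 26) where h(x) = x^3 - 1118, and h is irreducible over Q (because 1118 is not a perfect cube, so h has no rational root, and a monic cubic with no rational root is irreducible), g is also irreducible (irreducibility is preserved under the substitution x → x - 26). Hence m_α(x) = x^3 - 78x^2 + 2028x - 18694.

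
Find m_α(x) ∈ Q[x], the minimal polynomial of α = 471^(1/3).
m_α(x) = x^3 - 471

α satisfies α^3 = 471, so x^3 - 471 annihilates α. By the rational root test, a rational root p/q (in lowest terms) of x^3 - 471 would satisfy p^3 = 471 q^3, forcing q = 1 and p^3 = 471; but 471 is not a perfect cube, contradiction. A monic cubic over Q with no rational root is irreducible (any nontrivial factorization would include a linear factor). Hence x^3 - 471 is the minimal polynomial of α, and in particular [Q(α):Q] = 3.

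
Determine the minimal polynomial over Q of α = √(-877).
m_α(x) = x^2 + 877

α satisfies α^2 + 877 = 0, so x^2 + 877 annihilates α. Since d = -877 is squarefree and ≠ 1, it is not a perfect square in Q, so x^2 + 877 has no rational root and is therefore irreducible over Q (a degree-2 polynomial over a field is irreducible iff it has no root). Hence m_α(x) = x^2 + 877.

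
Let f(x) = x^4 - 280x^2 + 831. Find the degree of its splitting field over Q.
[K : Q] = 4

Solving the quadratic in x^2: x^2 = (280 ± √(280^2 - 4·831))/2 = (280 ± √75076)/2 = (280 ± 274)/2, giving x^2 = 277 or x^2 = 3. So f(x) = (x^2 - 277)(x^2 - 3) and the roots of f are ±√277, ±√3. Hence the splitting field is K = Q(√277, √3). Since 277 and 3 are distinct squarefree integers > 1, their product 831 is not a perfect square, so √3 ∉ Q(√277). By the tower law [K:Q] = [Q(√277,√3):Q(√277)] · [Q(√277):Q] = 2 · 2 = 4.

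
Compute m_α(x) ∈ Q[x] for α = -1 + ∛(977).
m_α(x) = x^3 + 3x^2 + 3x - 976

Set β = α + 1 = ∛(977), so β^3 = 977. Then (α + 1)^3 - 977 = 0, i.e. α is a root of g(x) = (x + 1)^3 - 977 = x^3 + 3x^2 + 3x - 976. Since g(x) = h(x + 1) where h(x) = x^3 - 977, and h is irreducible over Q (because 977 is not a perfect cube, so h has no rational root, and a monic cubic with no rational root is irreducible), g is also irreducible (irreducibility is preserved under the substitution x → x + 1). Hence m_α(x) = x^3 + 3x^2 + 3x - 976.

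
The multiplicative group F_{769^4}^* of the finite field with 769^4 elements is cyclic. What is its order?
|F_{769^4}^*| = 349707832320

F_{769^4} has 769^4 = 349707832321 elements; its multiplicative group consists of all nonzero elements, so |F_{769^4}^*| = 349707832321 - 1 = 349707832320. (It is cyclic since any finite subgroup of the multiplicative group of a field is cyclic.)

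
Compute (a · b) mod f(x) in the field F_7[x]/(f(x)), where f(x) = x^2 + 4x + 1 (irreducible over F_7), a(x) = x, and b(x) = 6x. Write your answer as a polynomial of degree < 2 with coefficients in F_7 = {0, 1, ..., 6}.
a · b ≡ 4x + 1 (mod f(x))

Multiply in F_7[x]: a(x)·b(x) = (x)·(6x) = 6x^2. This has degree ≥ 2, so divide by f(x) over F_7: 6x^2 = (6)·(x^2 + 4x + 1) + (4x + 1). Hence a·b ≡ 4x + 1 (mod f). (F_7[x]/(f) is a field with 7^2 = 49 elements since f is irreducible of degree 2.)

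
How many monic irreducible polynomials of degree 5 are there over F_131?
There are 7715897904 monic irreducible polynomials of degree 5 over F_131

Each element of F_{131^5} that lies in no proper subfield is a root of exactly one monic irreducible of degree 5 over F_131, and each such polynomial has 5 distinct roots in F_{131^5}. By Möbius inversion the count is N_131(5) = (1/5) Σ_{d|5} μ(5/d) · 131^d = (1/5)(μ(5)·131^1 + μ(1)·131^5) = 38579489520/5 = 7715897904.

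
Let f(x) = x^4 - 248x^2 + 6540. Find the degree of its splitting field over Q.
[K : Q] = 4

Solving the quadratic in x^2: x^2 = (248 ± √(248^2 - 4·6540))/2 = (248 ± √35344)/2 = (248 ± 188)/2, giving x^2 = 30 or x^2 = 218. So f(x) = (x^2 - 30)(x^2 - 218) and the roots of f are ±√30, ±√218. Hence the splitting field is K = Q(√30, √218). Since 30 and 218 are distinct squarefree integers > 1, their product 6540 is not a perfect square, so √218 ∉ Q(√30). By the tower law [K:Q] = [Q(√30,√218):Q(√30)] · [Q(√30):Q] = 2 · 2 = 4.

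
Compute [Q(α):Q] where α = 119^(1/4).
[Q(α):Q] = 4

α is a root of x^4 - 119. By Eisenstein's criterion at the prime p = 7 (which divides the constant term 119 but p^2 = 49 does not, since 119 is squarefree), x^4 - 119 is irreducible over Q. Hence [Q(α):Q] = 4.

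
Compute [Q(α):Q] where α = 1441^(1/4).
[Q(α):Q] = 4

α is a root of x^4 - 1441. By Eisenstein's criterion at the prime p = 11 (which divides the constant term 1441 but p^2 = 121 does not, since 1441 is squarefree), x^4 - 1441 is irreducible over Q. Hence [Q(α):Q] = 4.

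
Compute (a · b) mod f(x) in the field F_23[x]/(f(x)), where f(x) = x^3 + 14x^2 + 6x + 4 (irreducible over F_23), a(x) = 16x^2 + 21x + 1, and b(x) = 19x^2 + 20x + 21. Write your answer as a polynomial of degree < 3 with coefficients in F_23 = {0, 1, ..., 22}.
a · b ≡ 8x^2 + 20x + 1 (mod f(x))

Multiply in F_23[x]: a(x)·b(x) = (16x^2 + 21x + 1)·(19x^2 + 20x + 21) = 5x^4 + 6x^3 + 16x^2 + x + 21. This has degree ≥ 3, so divide by f(x) over F_23: 5x^4 + 6x^3 + 16x^2 + x + 21 = (5x + 5)·(x^3 + 14x^2 + 6x + 4) + (8x^2 + 20x + 1). Hence a·b ≡ 8x^2 + 20x + 1 (mod f). (F_23[x]/(f) is a field with 23^3 = 12167 elements since f is irreducible of degree 3.)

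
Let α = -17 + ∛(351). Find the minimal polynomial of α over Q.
m_α(x) = x^3 + 51x^2 + 867x + 4562

Set β = α + 17 = ∛(351), so β^3 = 351. Then (α + 17)^3 - 351 = 0, i.e. α is a root of g(x) = (x + 17)^3 - 351 = x^3 + 51x^2 + 867x + 4562. Since g(x) = h(x + 17) where h(x) = x^3 - 351, and h is irreducible over Q (because 351 is not a perfect cube, so h has no rational root, and a monic cubic with no rational root is irreducible), g is also irreducible (irreducibility is preserved under the substitution x → x + 17). Hence m_α(x) = x^3 + 51x^2 + 867x + 4562.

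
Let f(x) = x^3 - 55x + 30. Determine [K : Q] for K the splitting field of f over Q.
[K : Q] = 6

By the rational root test, any rational root of the monic integer polynomial f(x) = x^3 - 55x + 30 must be an integer dividing the constant term 30, i.e. one of ±{1, 2, 3, 5, 6, 10, 15, 30}. Evaluating: f(1) = -24, f(-1) = 84, f(2) = -72, f(-2) = 132, f(3) = -108, f(-3) = 168, f(5) = -120, f(-5) = 180, f(6) = -84, f(-6) = 144, f(10) = 480, f(-10) = -420, f(15) = 2580, f(-15) = -2520, f(30) = 25380, f(-30) = -25320; none is 0, so f has no rational root and is therefore irreducible over Q (a cubic with no linear factor over a field is irreducible). For an irreducible cubic, the Galois group is A_3 or S_3 according as the discriminant disc(f) = -4a^3 - 27b^2 = -4·(-55)^3 - 27·(30)^2 = 641200 is or is not a square in Q. Here disc(f) = 641200 is not a perfect square in Q, so the Galois group of f over Q is not contained in A_3 and must be all of S_3. The splitting field has degree |S_3| = 6 over Q, so [K : Q] = 6.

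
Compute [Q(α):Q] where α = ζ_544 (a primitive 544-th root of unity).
[Q(α):Q] = 256

The minimal polynomial of ζ_544 over Q is the 544-th cyclotomic polynomial Φ_544(x), which is irreducible over Q and has degree φ(544) = 256. Hence [Q(α):Q] = φ(544) = 256.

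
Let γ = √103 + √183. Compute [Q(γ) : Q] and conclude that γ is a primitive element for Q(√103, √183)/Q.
[Q(γ) : Q] = 4 (equivalently, Q(γ) = Q(√103, √183))

Obviously Q(γ) ⊆ Q(√103, √183), and [Q(√103, √183):Q] = 4 (since 103, 183 are distinct squarefree integers > 1 with 18849 not a perfect square). To show equality we compute the minimal polynomial of γ. From γ = √103 + √183: γ^2 = 103 + 2√(18849) + 183 = 286 + 2√(18849), so γ^2 - 286 = 2√(18849); squaring, (γ^2 - 286)^2 = 4·18849, i.e. γ^4 - 572γ^2 + 81796 - 75396 = 0, i.e. γ^4 - 572γ^2 + 6400 = 0. So γ is a root of x^4 - 572x^2 + 6400. This polynomial is irreducible over Q: it has no rational root (each ±√103 ± √183 is irrational), and any factorization into two quadratics over Q would force √(18849) ∈ Q (pairing opposite roots) or √103, √183 ∈ Q (other pairings), all impossible. Hence [Q(γ):Q] = 4 = [Q(√103, √183):Q], so Q(γ) = Q(√103, √183).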